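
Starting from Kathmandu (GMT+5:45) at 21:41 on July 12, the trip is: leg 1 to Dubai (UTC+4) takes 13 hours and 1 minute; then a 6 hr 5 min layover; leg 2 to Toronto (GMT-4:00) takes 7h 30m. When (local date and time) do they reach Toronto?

14:32 on July 13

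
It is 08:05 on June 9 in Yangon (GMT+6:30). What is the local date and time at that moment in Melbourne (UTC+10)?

Melbourne is 3:30 ahead of Yangon.
Shift by the zone difference: 08:05 + 3:30 = 11:35 on Jun 9 in Melbourne.

11:35 on Jun 9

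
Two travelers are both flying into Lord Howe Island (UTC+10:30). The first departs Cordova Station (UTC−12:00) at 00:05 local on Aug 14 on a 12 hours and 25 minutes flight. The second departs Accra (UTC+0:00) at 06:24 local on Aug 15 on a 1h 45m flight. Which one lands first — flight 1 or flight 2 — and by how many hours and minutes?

Flight 1 in UTC: 00:05 + 12:00 = 12:05 on Aug 14.
+12 hours 25 minutes → arrive 00:30 UTC on Aug 15.
Flight 2 departs at 06:24 UTC (Aug 15).
+1 hour and 45 minutes → arrive 08:09 UTC on Aug 15.
Flight 1 lands earlier by 7 hours 39 minutes.

the first, by 7 hours 39 minutes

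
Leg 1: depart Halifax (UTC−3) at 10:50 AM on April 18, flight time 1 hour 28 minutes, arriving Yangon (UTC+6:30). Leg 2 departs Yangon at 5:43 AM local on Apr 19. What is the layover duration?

7 hours 55 minutes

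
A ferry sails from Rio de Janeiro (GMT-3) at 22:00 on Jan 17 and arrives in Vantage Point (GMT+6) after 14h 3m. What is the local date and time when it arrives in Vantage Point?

21:03 on January 18

Vantage Point is 9:00 ahead of Rio de Janeiro.
After 14 hours and 3 minutes it is 12:03 (Jan 18) in Rio de Janeiro.
Shift by the zone difference: 12:03 + 9:00 = 21:03 on Jan 18 in Vantage Point.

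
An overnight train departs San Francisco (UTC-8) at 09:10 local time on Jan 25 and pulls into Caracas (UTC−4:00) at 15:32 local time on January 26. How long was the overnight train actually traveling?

Departure in UTC: 09:10 + 8:00 = 17:10 on Jan 25.
Arrival in UTC: 15:32 + 4:00 = 19:32 on Jan 26.
Elapsed = 19:32 − 17:10 (+1 day) = 26 hours 22 minutes.

26 hours 22 minutes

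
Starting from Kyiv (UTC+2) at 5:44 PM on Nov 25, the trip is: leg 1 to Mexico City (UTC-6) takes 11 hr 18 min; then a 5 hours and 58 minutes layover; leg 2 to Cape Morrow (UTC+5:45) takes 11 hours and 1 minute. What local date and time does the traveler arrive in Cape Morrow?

Convert departure to UTC: 5:44 PM − 2:00 = 3:44 PM UTC on Nov 25.
Add 11 hours and 18 minutes leg 1 → 3:02 AM UTC (Nov 26).
Add 5 hours 58 minutes layover in Mexico City → 9:00 AM UTC.
Add 11 hours and 1 minute leg 2 → 8:01 PM UTC.
Cape Morrow is UTC+5:45, so local arrival = 8:01 PM + 5:45 = 1:46 AM on Nov 27.

1:46 AM on Nov 27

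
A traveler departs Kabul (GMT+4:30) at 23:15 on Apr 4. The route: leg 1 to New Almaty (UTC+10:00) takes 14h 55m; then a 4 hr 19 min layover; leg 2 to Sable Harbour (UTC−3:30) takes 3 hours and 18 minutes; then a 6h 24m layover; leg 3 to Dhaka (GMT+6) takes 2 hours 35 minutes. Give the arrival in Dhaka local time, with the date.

08:16 on Apr 6

Convert departure to UTC: 23:15 − 4:30 = 18:45 UTC on Apr 4.
Add 14 hours and 55 minutes leg 1 → 09:40 UTC (Apr 5).
Add 4 hours 19 minutes layover in New Almaty → 13:59 UTC.
Add 3 hours and 18 minutes leg 2 → 17:17 UTC.
Add 6 hours and 24 minutes layover in Sable Harbour → 23:41 UTC.
Add 2 hours 35 minutes leg 3 → 02:16 UTC (Apr 6).
Dhaka is UTC+6:00, so local arrival = 02:16 + 6:00 = 08:16 on Apr 6.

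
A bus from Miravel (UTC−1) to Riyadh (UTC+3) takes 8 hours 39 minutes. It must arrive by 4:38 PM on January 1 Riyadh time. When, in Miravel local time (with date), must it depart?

Target arrival in UTC: 4:38 PM − 3:00 = 1:38 PM on Jan 1.
Subtract 8 hours 39 minutes → departure 4:59 AM UTC on Jan 1.
Miravel is UTC−1:00: 4:59 AM − 1:00 = 3:59 AM on Jan 1.

3:59 AM on January 1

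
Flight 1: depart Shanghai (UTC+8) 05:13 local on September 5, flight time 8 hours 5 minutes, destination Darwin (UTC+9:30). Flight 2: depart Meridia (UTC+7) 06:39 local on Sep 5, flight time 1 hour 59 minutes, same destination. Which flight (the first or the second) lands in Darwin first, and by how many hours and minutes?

the second, by 3 hours 40 minutes

Flight 1 in UTC: 05:13 − 8:00 = 21:13 on Sep 4.
+8 hours 5 minutes → arrive 05:18 UTC on Sep 5.
Flight 2 in UTC: 06:39 − 7:00 = 23:39 on Sep 4.
+1 hour 59 minutes → arrive 01:38 UTC on Sep 5.
Flight 2 lands earlier by 3 hours 40 minutes.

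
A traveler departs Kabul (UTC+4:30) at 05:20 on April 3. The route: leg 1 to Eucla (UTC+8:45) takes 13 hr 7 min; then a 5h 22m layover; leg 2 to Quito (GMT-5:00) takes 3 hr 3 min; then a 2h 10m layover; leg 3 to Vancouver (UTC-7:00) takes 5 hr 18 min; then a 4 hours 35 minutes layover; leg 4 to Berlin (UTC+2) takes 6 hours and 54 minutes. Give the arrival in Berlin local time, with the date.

19:19 on April 4

Convert departure to UTC: 05:20 − 4:30 = 00:50 UTC on Apr 3.
Add 13 hours and 7 minutes leg 1 → 13:57 UTC.
Add 5 hours 22 minutes layover in Eucla → 19:19 UTC.
Add 3 hours and 3 minutes leg 2 → 22:22 UTC.
Add 2 hours 10 minutes layover in Quito → 00:32 UTC (Apr 4).
Add 5 hours 18 minutes leg 3 → 05:50 UTC.
Add 4 hours 35 minutes layover in Vancouver → 10:25 UTC.
Add 6 hours 54 minutes leg 4 → 17:19 UTC.
Berlin is UTC+2:00, so local arrival = 17:19 + 2:00 = 19:19 on Apr 4.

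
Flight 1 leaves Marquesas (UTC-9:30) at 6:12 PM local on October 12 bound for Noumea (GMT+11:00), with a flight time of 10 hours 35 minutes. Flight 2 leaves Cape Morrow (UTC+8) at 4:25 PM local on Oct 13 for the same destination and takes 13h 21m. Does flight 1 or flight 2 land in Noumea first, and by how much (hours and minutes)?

the first, by 7 hours 29 minutes

Flight 1 in UTC: 6:12 PM + 9:30 = 3:42 AM on Oct 13.
+10 hours 35 minutes → arrive 2:17 PM UTC on Oct 13.
Flight 2 in UTC: 4:25 PM − 8:00 = 8:25 AM on Oct 13.
+13 hours 21 minutes → arrive 9:46 PM UTC on Oct 13.
Flight 1 lands earlier by 7 hours 29 minutes.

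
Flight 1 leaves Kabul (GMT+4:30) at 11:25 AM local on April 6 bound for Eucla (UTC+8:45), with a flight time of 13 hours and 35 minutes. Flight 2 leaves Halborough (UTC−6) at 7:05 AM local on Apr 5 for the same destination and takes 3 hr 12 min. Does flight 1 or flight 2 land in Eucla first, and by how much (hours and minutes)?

Flight 1 in UTC: 11:25 AM − 4:30 = 6:55 AM on Apr 6.
+13 hours and 35 minutes → arrive 8:30 PM UTC on Apr 6.
Flight 2 in UTC: 7:05 AM + 6:00 = 1:05 PM on Apr 5.
+3 hours and 12 minutes → arrive 4:17 PM UTC on Apr 5.
Flight 2 lands earlier by 28 hours 13 minutes.

the second, by 28 hours 13 minutes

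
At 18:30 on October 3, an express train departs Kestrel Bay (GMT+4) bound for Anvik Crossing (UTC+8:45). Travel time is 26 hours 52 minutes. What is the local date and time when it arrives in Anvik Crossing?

Anvik Crossing is 4:45 ahead of Kestrel Bay.
After 26 hours 52 minutes it is 21:22 (Oct 4) in Kestrel Bay.
Shift by the zone difference: 21:22 + 4:45 = 02:07 on Oct 5 in Anvik Crossing.

02:07 on October 5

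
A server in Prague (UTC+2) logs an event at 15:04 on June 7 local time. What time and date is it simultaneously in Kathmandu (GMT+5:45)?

In UTC: 15:04 − 2:00 = 13:04 on Jun 7.
Kathmandu is UTC+5:45: 13:04 + 5:45 = 18:49 on Jun 7.

18:49 on June 7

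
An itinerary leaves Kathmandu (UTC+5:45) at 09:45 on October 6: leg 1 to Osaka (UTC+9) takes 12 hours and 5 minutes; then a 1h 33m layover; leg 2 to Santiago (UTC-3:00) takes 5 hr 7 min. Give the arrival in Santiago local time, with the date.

19:45 on Oct 6

Convert departure to UTC: 09:45 − 5:45 = 04:00 UTC on Oct 6.
Add 12 hours and 5 minutes leg 1 → 16:05 UTC.
Add 1 hour 33 minutes layover in Osaka → 17:38 UTC.
Add 5 hours and 7 minutes leg 2 → 22:45 UTC.
Santiago is UTC−3:00, so local arrival = 22:45 − 3:00 = 19:45 on Oct 6.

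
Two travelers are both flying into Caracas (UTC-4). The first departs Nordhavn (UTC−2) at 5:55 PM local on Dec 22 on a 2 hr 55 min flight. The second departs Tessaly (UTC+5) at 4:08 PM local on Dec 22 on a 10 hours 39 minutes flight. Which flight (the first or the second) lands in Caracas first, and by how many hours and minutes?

the second, by 1 hour 3 minutes

Flight 1 in UTC: 5:55 PM + 2:00 = 7:55 PM on Dec 22.
+2 hours 55 minutes → arrive 10:50 PM UTC on Dec 22.
Flight 2 in UTC: 4:08 PM − 5:00 = 11:08 AM on Dec 22.
+10 hours and 39 minutes → arrive 9:47 PM UTC on Dec 22.
Flight 2 lands earlier by 1 hour 3 minutes.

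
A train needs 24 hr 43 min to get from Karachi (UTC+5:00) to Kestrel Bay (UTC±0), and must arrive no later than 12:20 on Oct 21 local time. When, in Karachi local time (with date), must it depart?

16:37 on October 20

Target arrival is already UTC: 12:20 on Oct 21.
Subtract 24 hours 43 minutes → departure 11:37 UTC on Oct 20.
Karachi is UTC+5:00: 11:37 + 5:00 = 16:37 on Oct 20.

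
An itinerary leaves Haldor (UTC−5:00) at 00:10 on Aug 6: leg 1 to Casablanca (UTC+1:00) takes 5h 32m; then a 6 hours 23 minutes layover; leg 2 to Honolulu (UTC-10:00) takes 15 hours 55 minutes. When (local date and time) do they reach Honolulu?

23:00 on August 6

Convert departure to UTC: 00:10 + 5:00 = 05:10 UTC on Aug 6.
Add 5 hours and 32 minutes leg 1 → 10:42 UTC.
Add 6 hours and 23 minutes layover in Casablanca → 17:05 UTC.
Add 15 hours and 55 minutes leg 2 → 09:00 UTC (Aug 7).
Honolulu is UTC−10:00, so local arrival = 09:00 − 10:00 = 23:00 on Aug 6.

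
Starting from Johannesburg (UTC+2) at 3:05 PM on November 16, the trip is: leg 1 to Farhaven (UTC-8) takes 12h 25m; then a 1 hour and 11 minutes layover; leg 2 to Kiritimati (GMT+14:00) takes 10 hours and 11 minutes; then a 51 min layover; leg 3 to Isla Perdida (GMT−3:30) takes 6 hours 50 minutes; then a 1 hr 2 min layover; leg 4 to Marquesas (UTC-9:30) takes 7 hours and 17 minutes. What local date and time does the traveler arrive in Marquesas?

7:22 PM on November 17

Convert departure to UTC: 3:05 PM − 2:00 = 1:05 PM UTC on Nov 16.
Add 12 hours 25 minutes leg 1 → 1:30 AM UTC (Nov 17).
Add 1 hour 11 minutes layover in Farhaven → 2:41 AM UTC.
Add 10 hours 11 minutes leg 2 → 12:52 PM UTC.
Add 51 minutes layover in Kiritimati → 1:43 PM UTC.
Add 6 hours 50 minutes leg 3 → 8:33 PM UTC.
Add 1 hour 2 minutes layover in Isla Perdida → 9:35 PM UTC.
Add 7 hours 17 minutes leg 4 → 4:52 AM UTC (Nov 18).
Marquesas is UTC−9:30, so local arrival = 4:52 AM − 9:30 = 7:22 PM on Nov 17.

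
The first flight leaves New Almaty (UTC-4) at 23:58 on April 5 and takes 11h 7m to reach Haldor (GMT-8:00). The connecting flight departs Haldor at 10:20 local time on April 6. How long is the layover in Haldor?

Convert departure to UTC: 23:58 + 4:00 = 03:58 UTC on Apr 6.
Add 11 hours and 7 minutes flight time → 15:05 UTC.
Haldor is UTC−8:00, so local arrival = 15:05 − 8:00 = 07:05 on Apr 6.
Layover = 10:20 − 07:05 = 3 hours 15 minutes.

3 hours 15 minutes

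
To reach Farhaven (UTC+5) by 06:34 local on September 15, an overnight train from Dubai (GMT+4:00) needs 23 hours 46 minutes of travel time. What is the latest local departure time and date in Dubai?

05:48 on September 14

Target arrival in UTC: 06:34 − 5:00 = 01:34 on Sep 15.
Subtract 23 hours 46 minutes → departure 01:48 UTC on Sep 14.
Dubai is UTC+4:00: 01:48 + 4:00 = 05:48 on Sep 14.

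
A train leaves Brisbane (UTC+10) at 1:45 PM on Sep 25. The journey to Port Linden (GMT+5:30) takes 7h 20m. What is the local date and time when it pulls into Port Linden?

Port Linden is 4:30 behind Brisbane.
After 7 hours and 20 minutes it is 9:05 PM in Brisbane.
Shift by the zone difference: 9:05 PM − 4:30 = 4:35 PM on Sep 25 in Port Linden.

4:35 PM on September 25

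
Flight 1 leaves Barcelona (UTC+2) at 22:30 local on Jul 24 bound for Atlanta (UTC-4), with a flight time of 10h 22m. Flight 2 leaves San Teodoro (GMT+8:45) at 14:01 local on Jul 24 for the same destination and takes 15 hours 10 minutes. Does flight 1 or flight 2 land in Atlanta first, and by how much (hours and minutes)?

Flight 1 in UTC: 22:30 − 2:00 = 20:30 on Jul 24.
+10 hours 22 minutes → arrive 06:52 UTC on Jul 25.
Flight 2 in UTC: 14:01 − 8:45 = 05:16 on Jul 24.
+15 hours and 10 minutes → arrive 20:26 UTC on Jul 24.
Flight 2 lands earlier by 10 hours 26 minutes.

the second, by 10 hours 26 minutes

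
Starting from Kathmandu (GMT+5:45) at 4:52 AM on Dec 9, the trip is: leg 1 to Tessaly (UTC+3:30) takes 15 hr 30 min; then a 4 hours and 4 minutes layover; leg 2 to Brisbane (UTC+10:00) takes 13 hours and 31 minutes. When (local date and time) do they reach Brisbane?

Convert departure to UTC: 4:52 AM − 5:45 = 11:07 PM UTC on Dec 8.
Add 15 hours 30 minutes leg 1 → 2:37 PM UTC (Dec 9).
Add 4 hours 4 minutes layover in Tessaly → 6:41 PM UTC.
Add 13 hours and 31 minutes leg 2 → 8:12 AM UTC (Dec 10).
Brisbane is UTC+10:00, so local arrival = 8:12 AM + 10:00 = 6:12 PM on Dec 10.

6:12 PM on December 10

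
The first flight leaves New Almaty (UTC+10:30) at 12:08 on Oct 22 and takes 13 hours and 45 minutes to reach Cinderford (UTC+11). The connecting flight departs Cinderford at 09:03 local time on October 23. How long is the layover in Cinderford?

Convert departure to UTC: 12:08 − 10:30 = 01:38 UTC on Oct 22.
Add 13 hours and 45 minutes flight time → 15:23 UTC.
Cinderford is UTC+11:00, so local arrival = 15:23 + 11:00 = 02:23 on Oct 23.
Layover = 09:03 − 02:23 = 6 hours 40 minutes.

6 hours 40 minutes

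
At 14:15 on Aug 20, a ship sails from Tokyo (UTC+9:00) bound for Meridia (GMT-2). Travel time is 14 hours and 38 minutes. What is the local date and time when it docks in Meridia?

17:53 on August 20

Convert departure to UTC: 14:15 − 9:00 = 05:15 UTC on Aug 20.
Add 14 hours 38 minutes travel time → 19:53 UTC.
Meridia is UTC−2:00, so local arrival = 19:53 − 2:00 = 17:53 on Aug 20.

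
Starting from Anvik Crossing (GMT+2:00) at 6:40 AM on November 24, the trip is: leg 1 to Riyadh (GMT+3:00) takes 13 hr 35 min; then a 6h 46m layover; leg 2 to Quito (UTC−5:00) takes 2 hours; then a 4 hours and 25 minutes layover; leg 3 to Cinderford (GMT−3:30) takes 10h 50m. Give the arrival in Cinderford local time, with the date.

2:46 PM on Nov 25

Convert departure to UTC: 6:40 AM − 2:00 = 4:40 AM UTC on Nov 24.
Add 13 hours 35 minutes leg 1 → 6:15 PM UTC.
Add 6 hours 46 minutes layover in Riyadh → 1:01 AM UTC (Nov 25).
Add 2 hours leg 2 → 3:01 AM UTC.
Add 4 hours and 25 minutes layover in Quito → 7:26 AM UTC.
Add 10 hours and 50 minutes leg 3 → 6:16 PM UTC.
Cinderford is UTC−3:30, so local arrival = 6:16 PM − 3:30 = 2:46 PM on Nov 25.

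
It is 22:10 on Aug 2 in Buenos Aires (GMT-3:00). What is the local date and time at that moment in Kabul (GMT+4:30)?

05:40 on August 3

In UTC: 22:10 + 3:00 = 01:10 on Aug 3.
Kabul is UTC+4:30: 01:10 + 4:30 = 05:40 on Aug 3.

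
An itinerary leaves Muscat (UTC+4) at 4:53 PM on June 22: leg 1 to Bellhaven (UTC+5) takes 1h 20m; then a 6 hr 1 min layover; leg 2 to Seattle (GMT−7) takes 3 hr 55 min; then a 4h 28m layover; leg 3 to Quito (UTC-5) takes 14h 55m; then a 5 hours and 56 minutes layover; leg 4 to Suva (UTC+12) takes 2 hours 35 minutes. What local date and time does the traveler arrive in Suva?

Convert departure to UTC: 4:53 PM − 4:00 = 12:53 PM UTC on Jun 22.
Add 1 hour and 20 minutes leg 1 → 2:13 PM UTC.
Add 6 hours 1 minute layover in Bellhaven → 8:14 PM UTC.
Add 3 hours 55 minutes leg 2 → 12:09 AM UTC (Jun 23).
Add 4 hours 28 minutes layover in Seattle → 4:37 AM UTC.
Add 14 hours and 55 minutes leg 3 → 7:32 PM UTC.
Add 5 hours and 56 minutes layover in Quito → 1:28 AM UTC (Jun 24).
Add 2 hours 35 minutes leg 4 → 4:03 AM UTC.
Suva is UTC+12:00, so local arrival = 4:03 AM + 12:00 = 4:03 PM on Jun 24.

4:03 PM on Jun 24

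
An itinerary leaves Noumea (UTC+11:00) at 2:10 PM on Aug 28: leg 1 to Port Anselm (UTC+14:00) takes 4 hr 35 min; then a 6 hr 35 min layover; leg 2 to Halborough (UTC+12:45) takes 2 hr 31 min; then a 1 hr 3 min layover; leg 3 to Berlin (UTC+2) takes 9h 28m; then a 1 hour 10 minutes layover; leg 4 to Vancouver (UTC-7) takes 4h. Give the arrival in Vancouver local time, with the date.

1:32 AM on August 29

Convert departure to UTC: 2:10 PM − 11:00 = 3:10 AM UTC on Aug 28.
Add 4 hours and 35 minutes leg 1 → 7:45 AM UTC.
Add 6 hours 35 minutes layover in Port Anselm → 2:20 PM UTC.
Add 2 hours and 31 minutes leg 2 → 4:51 PM UTC.
Add 1 hour 3 minutes layover in Halborough → 5:54 PM UTC.
Add 9 hours 28 minutes leg 3 → 3:22 AM UTC (Aug 29).
Add 1 hour and 10 minutes layover in Berlin → 4:32 AM UTC.
Add 4 hours leg 4 → 8:32 AM UTC.
Vancouver is UTC−7:00, so local arrival = 8:32 AM − 7:00 = 1:32 AM on Aug 29.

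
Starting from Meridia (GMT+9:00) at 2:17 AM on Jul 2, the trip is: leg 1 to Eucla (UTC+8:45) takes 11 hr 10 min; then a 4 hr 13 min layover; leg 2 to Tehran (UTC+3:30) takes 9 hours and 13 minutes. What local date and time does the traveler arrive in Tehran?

9:23 PM on July 2

Convert departure to UTC: 2:17 AM − 9:00 = 5:17 PM UTC on Jul 1.
Add 11 hours and 10 minutes leg 1 → 4:27 AM UTC (Jul 2).
Add 4 hours 13 minutes layover in Eucla → 8:40 AM UTC.
Add 9 hours and 13 minutes leg 2 → 5:53 PM UTC.
Tehran is UTC+3:30, so local arrival = 5:53 PM + 3:30 = 9:23 PM on Jul 2.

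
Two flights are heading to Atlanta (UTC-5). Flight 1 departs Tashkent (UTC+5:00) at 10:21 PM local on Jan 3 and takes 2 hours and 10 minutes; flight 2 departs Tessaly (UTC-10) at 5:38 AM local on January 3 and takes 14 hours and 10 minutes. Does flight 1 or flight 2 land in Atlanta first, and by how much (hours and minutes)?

the first, by 10 hours 17 minutes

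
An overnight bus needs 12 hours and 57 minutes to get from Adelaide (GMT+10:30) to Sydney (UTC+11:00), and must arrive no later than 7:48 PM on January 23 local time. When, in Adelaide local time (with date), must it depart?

Target arrival in UTC: 7:48 PM − 11:00 = 8:48 AM on Jan 23.
Subtract 12 hours 57 minutes → departure 7:51 PM UTC on Jan 22.
Adelaide is UTC+10:30: 7:51 PM + 10:30 = 6:21 AM on Jan 23.

6:21 AM on January 23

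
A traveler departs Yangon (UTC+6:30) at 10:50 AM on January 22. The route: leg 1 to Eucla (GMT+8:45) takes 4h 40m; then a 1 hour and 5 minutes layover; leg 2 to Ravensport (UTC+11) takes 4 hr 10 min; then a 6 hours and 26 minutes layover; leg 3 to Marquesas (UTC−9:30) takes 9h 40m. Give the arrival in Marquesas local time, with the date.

Convert departure to UTC: 10:50 AM − 6:30 = 4:20 AM UTC on Jan 22.
Add 4 hours 40 minutes leg 1 → 9:00 AM UTC.
Add 1 hour 5 minutes layover in Eucla → 10:05 AM UTC.
Add 4 hours 10 minutes leg 2 → 2:15 PM UTC.
Add 6 hours 26 minutes layover in Ravensport → 8:41 PM UTC.
Add 9 hours and 40 minutes leg 3 → 6:21 AM UTC (Jan 23).
Marquesas is UTC−9:30, so local arrival = 6:21 AM − 9:30 = 8:51 PM on Jan 22.

8:51 PM on Jan 22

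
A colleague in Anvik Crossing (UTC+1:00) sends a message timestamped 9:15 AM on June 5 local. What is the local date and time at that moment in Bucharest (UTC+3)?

11:15 AM on June 5

Bucharest is 2:00 ahead of Anvik Crossing.
Shift by the zone difference: 9:15 AM + 2:00 = 11:15 AM on Jun 5 in Bucharest.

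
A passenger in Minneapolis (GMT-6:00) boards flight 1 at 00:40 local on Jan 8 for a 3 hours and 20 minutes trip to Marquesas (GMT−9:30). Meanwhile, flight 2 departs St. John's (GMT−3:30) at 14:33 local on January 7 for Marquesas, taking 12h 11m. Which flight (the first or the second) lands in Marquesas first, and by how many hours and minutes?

Flight 1 in UTC: 00:40 + 6:00 = 06:40 on Jan 8.
+3 hours and 20 minutes → arrive 10:00 UTC on Jan 8.
Flight 2 in UTC: 14:33 + 3:30 = 18:03 on Jan 7.
+12 hours and 11 minutes → arrive 06:14 UTC on Jan 8.
Flight 2 lands earlier by 3 hours 46 minutes.

the second, by 3 hours 46 minutes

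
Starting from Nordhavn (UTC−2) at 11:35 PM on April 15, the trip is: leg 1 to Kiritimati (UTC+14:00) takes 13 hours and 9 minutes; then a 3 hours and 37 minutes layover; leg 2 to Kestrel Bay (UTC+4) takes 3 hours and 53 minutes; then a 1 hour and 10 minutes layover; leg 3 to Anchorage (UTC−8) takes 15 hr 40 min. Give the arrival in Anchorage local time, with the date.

Convert departure to UTC: 11:35 PM + 2:00 = 1:35 AM UTC on Apr 16.
Add 13 hours 9 minutes leg 1 → 2:44 PM UTC.
Add 3 hours and 37 minutes layover in Kiritimati → 6:21 PM UTC.
Add 3 hours and 53 minutes leg 2 → 10:14 PM UTC.
Add 1 hour 10 minutes layover in Kestrel Bay → 11:24 PM UTC.
Add 15 hours and 40 minutes leg 3 → 3:04 PM UTC (Apr 17).
Anchorage is UTC−8:00, so local arrival = 3:04 PM − 8:00 = 7:04 AM on Apr 17.

7:04 AM on Apr 17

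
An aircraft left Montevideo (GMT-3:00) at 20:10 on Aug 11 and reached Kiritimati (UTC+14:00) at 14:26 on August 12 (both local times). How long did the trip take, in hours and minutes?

Kiritimati is 17:00 ahead of Montevideo.
Clock-face elapsed time (ignoring zones) is 18 hours 16 minutes.
Actual elapsed = 18 hours 16 minutes − 17:00 = 1 hour 16 minutes.

1 hour 16 minutes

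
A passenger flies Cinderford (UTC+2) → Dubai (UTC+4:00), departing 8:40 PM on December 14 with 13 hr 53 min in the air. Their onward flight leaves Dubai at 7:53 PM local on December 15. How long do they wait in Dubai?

7 hours 20 minutes

Convert departure to UTC: 8:40 PM − 2:00 = 6:40 PM UTC on Dec 14.
Add 13 hours and 53 minutes flight time → 8:33 AM UTC (Dec 15).
Dubai is UTC+4:00, so local arrival = 8:33 AM + 4:00 = 12:33 PM on Dec 15.
Layover = 7:53 PM − 12:33 PM = 7 hours 20 minutes.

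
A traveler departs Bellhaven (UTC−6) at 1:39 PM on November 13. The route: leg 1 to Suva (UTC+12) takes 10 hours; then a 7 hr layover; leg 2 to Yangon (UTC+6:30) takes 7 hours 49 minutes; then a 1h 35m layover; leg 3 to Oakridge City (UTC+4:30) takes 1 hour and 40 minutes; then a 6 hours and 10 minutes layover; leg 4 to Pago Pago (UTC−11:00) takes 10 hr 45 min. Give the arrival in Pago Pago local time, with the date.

5:38 AM on Nov 15

Convert departure to UTC: 1:39 PM + 6:00 = 7:39 PM UTC on Nov 13.
Add 10 hours leg 1 → 5:39 AM UTC (Nov 14).
Add 7 hours layover in Suva → 12:39 PM UTC.
Add 7 hours 49 minutes leg 2 → 8:28 PM UTC.
Add 1 hour and 35 minutes layover in Yangon → 10:03 PM UTC.
Add 1 hour 40 minutes leg 3 → 11:43 PM UTC.
Add 6 hours and 10 minutes layover in Oakridge City → 5:53 AM UTC (Nov 15).
Add 10 hours and 45 minutes leg 4 → 4:38 PM UTC.
Pago Pago is UTC−11:00, so local arrival = 4:38 PM − 11:00 = 5:38 AM on Nov 15.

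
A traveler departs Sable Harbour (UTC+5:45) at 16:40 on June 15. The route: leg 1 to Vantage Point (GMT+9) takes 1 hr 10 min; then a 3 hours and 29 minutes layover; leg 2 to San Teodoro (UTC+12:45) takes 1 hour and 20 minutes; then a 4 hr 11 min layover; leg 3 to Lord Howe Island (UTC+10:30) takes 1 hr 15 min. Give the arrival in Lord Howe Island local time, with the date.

Convert departure to UTC: 16:40 − 5:45 = 10:55 UTC on Jun 15.
Add 1 hour 10 minutes leg 1 → 12:05 UTC.
Add 3 hours 29 minutes layover in Vantage Point → 15:34 UTC.
Add 1 hour and 20 minutes leg 2 → 16:54 UTC.
Add 4 hours and 11 minutes layover in San Teodoro → 21:05 UTC.
Add 1 hour 15 minutes leg 3 → 22:20 UTC.
Lord Howe Island is UTC+10:30, so local arrival = 22:20 + 10:30 = 08:50 on Jun 16.

08:50 on Jun 16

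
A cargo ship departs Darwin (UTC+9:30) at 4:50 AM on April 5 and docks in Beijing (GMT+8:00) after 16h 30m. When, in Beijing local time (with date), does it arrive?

7:50 PM on April 5

Beijing is 1:30 behind Darwin.
After 16 hours and 30 minutes it is 9:20 PM in Darwin.
Shift by the zone difference: 9:20 PM − 1:30 = 7:50 PM on Apr 5 in Beijing.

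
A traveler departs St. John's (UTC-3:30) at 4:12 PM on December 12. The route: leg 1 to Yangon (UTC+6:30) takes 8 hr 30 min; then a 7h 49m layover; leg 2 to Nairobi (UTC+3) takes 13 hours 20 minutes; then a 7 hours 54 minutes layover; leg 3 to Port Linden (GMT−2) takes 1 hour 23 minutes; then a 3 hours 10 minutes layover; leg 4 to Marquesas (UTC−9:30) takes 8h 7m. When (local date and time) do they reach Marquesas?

Convert departure to UTC: 4:12 PM + 3:30 = 7:42 PM UTC on Dec 12.
Add 8 hours and 30 minutes leg 1 → 4:12 AM UTC (Dec 13).
Add 7 hours and 49 minutes layover in Yangon → 12:01 PM UTC.
Add 13 hours 20 minutes leg 2 → 1:21 AM UTC (Dec 14).
Add 7 hours 54 minutes layover in Nairobi → 9:15 AM UTC.
Add 1 hour 23 minutes leg 3 → 10:38 AM UTC.
Add 3 hours and 10 minutes layover in Port Linden → 1:48 PM UTC.
Add 8 hours 7 minutes leg 4 → 9:55 PM UTC.
Marquesas is UTC−9:30, so local arrival = 9:55 PM − 9:30 = 12:25 PM on Dec 14.

12:25 PM on Dec 14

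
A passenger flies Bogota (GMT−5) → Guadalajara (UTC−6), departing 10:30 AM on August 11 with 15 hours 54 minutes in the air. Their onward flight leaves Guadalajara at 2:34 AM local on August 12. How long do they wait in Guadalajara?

1 hour 10 minutes

Convert departure to UTC: 10:30 AM + 5:00 = 3:30 PM UTC on Aug 11.
Add 15 hours and 54 minutes flight time → 7:24 AM UTC (Aug 12).
Guadalajara is UTC−6:00, so local arrival = 7:24 AM − 6:00 = 1:24 AM on Aug 12.
Layover = 2:34 AM − 1:24 AM = 1 hour 10 minutes.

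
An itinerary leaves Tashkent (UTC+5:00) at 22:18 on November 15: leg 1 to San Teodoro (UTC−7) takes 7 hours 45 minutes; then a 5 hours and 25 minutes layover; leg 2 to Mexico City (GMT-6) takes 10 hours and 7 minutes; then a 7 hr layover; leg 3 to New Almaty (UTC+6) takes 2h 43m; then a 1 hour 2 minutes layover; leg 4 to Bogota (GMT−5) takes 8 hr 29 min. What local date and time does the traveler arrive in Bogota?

06:49 on Nov 17

Convert departure to UTC: 22:18 − 5:00 = 17:18 UTC on Nov 15.
Add 7 hours and 45 minutes leg 1 → 01:03 UTC (Nov 16).
Add 5 hours 25 minutes layover in San Teodoro → 06:28 UTC.
Add 10 hours and 7 minutes leg 2 → 16:35 UTC.
Add 7 hours layover in Mexico City → 23:35 UTC.
Add 2 hours and 43 minutes leg 3 → 02:18 UTC (Nov 17).
Add 1 hour 2 minutes layover in New Almaty → 03:20 UTC.
Add 8 hours and 29 minutes leg 4 → 11:49 UTC.
Bogota is UTC−5:00, so local arrival = 11:49 − 5:00 = 06:49 on Nov 17.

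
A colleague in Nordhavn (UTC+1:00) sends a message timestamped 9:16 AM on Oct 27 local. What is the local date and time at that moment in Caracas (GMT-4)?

In UTC: 9:16 AM − 1:00 = 8:16 AM on Oct 27.
Caracas is UTC−4:00: 8:16 AM − 4:00 = 4:16 AM on Oct 27.

4:16 AM on October 27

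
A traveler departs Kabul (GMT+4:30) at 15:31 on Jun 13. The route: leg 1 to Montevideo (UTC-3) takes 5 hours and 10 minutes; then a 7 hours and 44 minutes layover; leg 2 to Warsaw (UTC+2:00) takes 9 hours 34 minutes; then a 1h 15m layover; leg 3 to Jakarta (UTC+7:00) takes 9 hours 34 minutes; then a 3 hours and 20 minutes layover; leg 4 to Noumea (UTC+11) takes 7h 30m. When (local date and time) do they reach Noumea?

Convert departure to UTC: 15:31 − 4:30 = 11:01 UTC on Jun 13.
Add 5 hours and 10 minutes leg 1 → 16:11 UTC.
Add 7 hours and 44 minutes layover in Montevideo → 23:55 UTC.
Add 9 hours and 34 minutes leg 2 → 09:29 UTC (Jun 14).
Add 1 hour and 15 minutes layover in Warsaw → 10:44 UTC.
Add 9 hours 34 minutes leg 3 → 20:18 UTC.
Add 3 hours and 20 minutes layover in Jakarta → 23:38 UTC.
Add 7 hours 30 minutes leg 4 → 07:08 UTC (Jun 15).
Noumea is UTC+11:00, so local arrival = 07:08 + 11:00 = 18:08 on Jun 15.

18:08 on June 15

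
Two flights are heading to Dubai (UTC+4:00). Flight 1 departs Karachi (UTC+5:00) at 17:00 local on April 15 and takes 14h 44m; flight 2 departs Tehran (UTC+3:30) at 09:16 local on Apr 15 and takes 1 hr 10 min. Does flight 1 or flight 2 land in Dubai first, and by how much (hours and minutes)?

Flight 1 in UTC: 17:00 − 5:00 = 12:00 on Apr 15.
+14 hours 44 minutes → arrive 02:44 UTC on Apr 16.
Flight 2 in UTC: 09:16 − 3:30 = 05:46 on Apr 15.
+1 hour 10 minutes → arrive 06:56 UTC on Apr 15.
Flight 2 lands earlier by 19 hours 48 minutes.

the second, by 19 hours 48 minutes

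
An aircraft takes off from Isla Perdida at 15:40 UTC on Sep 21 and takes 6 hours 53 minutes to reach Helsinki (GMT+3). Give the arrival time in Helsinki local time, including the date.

Departure is given in UTC: 15:40 on Sep 21.
Add 6 hours and 53 minutes → 22:33 UTC.
Helsinki is UTC+3:00: 22:33 + 3:00 = 01:33 on Sep 22.

01:33 on September 22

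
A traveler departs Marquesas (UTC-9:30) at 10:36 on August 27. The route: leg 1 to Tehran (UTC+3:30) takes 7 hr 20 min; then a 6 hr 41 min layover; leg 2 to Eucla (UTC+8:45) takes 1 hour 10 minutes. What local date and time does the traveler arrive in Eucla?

Convert departure to UTC: 10:36 + 9:30 = 20:06 UTC on Aug 27.
Add 7 hours and 20 minutes leg 1 → 03:26 UTC (Aug 28).
Add 6 hours 41 minutes layover in Tehran → 10:07 UTC.
Add 1 hour and 10 minutes leg 2 → 11:17 UTC.
Eucla is UTC+8:45, so local arrival = 11:17 + 8:45 = 20:02 on Aug 28.

20:02 on August 28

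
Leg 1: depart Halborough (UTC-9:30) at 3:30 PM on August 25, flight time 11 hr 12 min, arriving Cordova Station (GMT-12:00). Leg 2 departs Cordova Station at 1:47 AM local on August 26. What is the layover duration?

1 hour 35 minutes

Convert departure to UTC: 3:30 PM + 9:30 = 1:00 AM UTC on Aug 26.
Add 11 hours and 12 minutes flight time → 12:12 PM UTC.
Cordova Station is UTC−12:00, so local arrival = 12:12 PM − 12:00 = 12:12 AM on Aug 26.
Layover = 1:47 AM − 12:12 AM = 1 hour 35 minutes.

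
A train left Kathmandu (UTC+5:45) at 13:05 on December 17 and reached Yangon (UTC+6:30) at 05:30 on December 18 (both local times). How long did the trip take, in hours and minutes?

15 hours 40 minutes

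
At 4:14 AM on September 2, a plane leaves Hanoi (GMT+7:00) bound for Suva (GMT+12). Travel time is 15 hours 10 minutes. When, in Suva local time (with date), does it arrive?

12:24 AM on Sep 3

Convert departure to UTC: 4:14 AM − 7:00 = 9:14 PM UTC on Sep 1.
Add 15 hours 10 minutes travel time → 12:24 PM UTC (Sep 2).
Suva is UTC+12:00, so local arrival = 12:24 PM + 12:00 = 12:24 AM on Sep 3.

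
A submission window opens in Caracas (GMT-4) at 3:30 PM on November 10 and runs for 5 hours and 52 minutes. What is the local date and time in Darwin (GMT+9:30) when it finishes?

10:52 AM on November 11

Convert start to UTC: 3:30 PM + 4:00 = 7:30 PM UTC on Nov 10.
Add 5 hours 52 minutes duration → 1:22 AM UTC (Nov 11).
Darwin is UTC+9:30, so local end time = 1:22 AM + 9:30 = 10:52 AM on Nov 11.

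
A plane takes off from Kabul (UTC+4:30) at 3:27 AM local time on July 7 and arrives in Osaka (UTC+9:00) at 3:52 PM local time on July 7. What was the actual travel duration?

7 hours 55 minutes

Departure in UTC: 3:27 AM − 4:30 = 10:57 PM on Jul 6.
Arrival in UTC: 3:52 PM − 9:00 = 6:52 AM on Jul 7.
Elapsed = 6:52 AM − 10:57 PM (+1 day) = 7 hours 55 minutes.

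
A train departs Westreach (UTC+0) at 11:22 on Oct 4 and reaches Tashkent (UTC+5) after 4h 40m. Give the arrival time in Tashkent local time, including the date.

21:02 on October 4

Tashkent is 5:00 ahead of Westreach.
After 4 hours and 40 minutes it is 16:02 in Westreach.
Shift by the zone difference: 16:02 + 5:00 = 21:02 on Oct 4 in Tashkent.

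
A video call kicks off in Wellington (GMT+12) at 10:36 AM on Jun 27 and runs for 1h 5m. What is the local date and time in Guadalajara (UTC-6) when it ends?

Convert start to UTC: 10:36 AM − 12:00 = 10:36 PM UTC on Jun 26.
Add 1 hour and 5 minutes duration → 11:41 PM UTC.
Guadalajara is UTC−6:00, so local end time = 11:41 PM − 6:00 = 5:41 PM on Jun 26.

5:41 PM on June 26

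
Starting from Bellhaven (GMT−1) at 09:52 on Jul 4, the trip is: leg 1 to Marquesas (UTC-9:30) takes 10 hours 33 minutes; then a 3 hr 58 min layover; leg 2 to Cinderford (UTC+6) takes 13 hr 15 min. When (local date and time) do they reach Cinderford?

20:38 on Jul 5

Convert departure to UTC: 09:52 + 1:00 = 10:52 UTC on Jul 4.
Add 10 hours and 33 minutes leg 1 → 21:25 UTC.
Add 3 hours 58 minutes layover in Marquesas → 01:23 UTC (Jul 5).
Add 13 hours and 15 minutes leg 2 → 14:38 UTC.
Cinderford is UTC+6:00, so local arrival = 14:38 + 6:00 = 20:38 on Jul 5.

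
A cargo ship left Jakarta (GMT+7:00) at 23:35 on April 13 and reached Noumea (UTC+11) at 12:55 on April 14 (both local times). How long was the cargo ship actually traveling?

9 hours 20 minutes

Departure in UTC: 23:35 − 7:00 = 16:35 on Apr 13.
Arrival in UTC: 12:55 − 11:00 = 01:55 on Apr 14.
Elapsed = 01:55 − 16:35 (+1 day) = 9 hours 20 minutes.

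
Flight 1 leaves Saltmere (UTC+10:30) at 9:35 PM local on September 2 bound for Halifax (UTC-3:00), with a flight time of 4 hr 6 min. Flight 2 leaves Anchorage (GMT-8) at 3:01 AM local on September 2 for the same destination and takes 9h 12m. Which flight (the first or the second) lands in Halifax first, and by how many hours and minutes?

the first, by 5 hours 2 minutes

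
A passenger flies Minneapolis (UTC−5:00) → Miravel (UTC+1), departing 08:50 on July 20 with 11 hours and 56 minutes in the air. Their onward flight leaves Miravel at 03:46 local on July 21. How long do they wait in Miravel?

Convert departure to UTC: 08:50 + 5:00 = 13:50 UTC on Jul 20.
Add 11 hours 56 minutes flight time → 01:46 UTC (Jul 21).
Miravel is UTC+1:00, so local arrival = 01:46 + 1:00 = 02:46 on Jul 21.
Layover = 03:46 − 02:46 = 1 hour.

1 hour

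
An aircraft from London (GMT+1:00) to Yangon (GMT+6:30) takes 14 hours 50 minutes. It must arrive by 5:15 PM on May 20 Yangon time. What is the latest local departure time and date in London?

Target arrival in UTC: 5:15 PM − 6:30 = 10:45 AM on May 20.
Subtract 14 hours 50 minutes → departure 7:55 PM UTC on May 19.
London is UTC+1:00: 7:55 PM + 1:00 = 8:55 PM on May 19.

8:55 PM on May 19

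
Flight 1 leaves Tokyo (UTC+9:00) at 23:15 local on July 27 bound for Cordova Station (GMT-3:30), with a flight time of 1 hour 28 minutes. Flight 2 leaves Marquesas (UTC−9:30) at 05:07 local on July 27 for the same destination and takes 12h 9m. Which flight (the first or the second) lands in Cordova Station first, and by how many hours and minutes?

the first, by 11 hours 3 minutes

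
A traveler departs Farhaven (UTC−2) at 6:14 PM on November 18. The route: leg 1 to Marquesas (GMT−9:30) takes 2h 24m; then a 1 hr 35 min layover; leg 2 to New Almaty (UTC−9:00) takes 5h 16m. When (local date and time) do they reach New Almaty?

Convert departure to UTC: 6:14 PM + 2:00 = 8:14 PM UTC on Nov 18.
Add 2 hours and 24 minutes leg 1 → 10:38 PM UTC.
Add 1 hour and 35 minutes layover in Marquesas → 12:13 AM UTC (Nov 19).
Add 5 hours and 16 minutes leg 2 → 5:29 AM UTC.
New Almaty is UTC−9:00, so local arrival = 5:29 AM − 9:00 = 8:29 PM on Nov 18.

8:29 PM on Nov 18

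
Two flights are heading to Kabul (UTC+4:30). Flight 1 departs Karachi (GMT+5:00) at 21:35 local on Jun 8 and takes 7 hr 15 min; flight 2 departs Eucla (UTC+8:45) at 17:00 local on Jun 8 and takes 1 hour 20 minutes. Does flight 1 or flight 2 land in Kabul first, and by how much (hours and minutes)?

Flight 1 in UTC: 21:35 − 5:00 = 16:35 on Jun 8.
+7 hours 15 minutes → arrive 23:50 UTC on Jun 8.
Flight 2 in UTC: 17:00 − 8:45 = 08:15 on Jun 8.
+1 hour 20 minutes → arrive 09:35 UTC on Jun 8.
Flight 2 lands earlier by 14 hours 15 minutes.

the second, by 14 hours 15 minutes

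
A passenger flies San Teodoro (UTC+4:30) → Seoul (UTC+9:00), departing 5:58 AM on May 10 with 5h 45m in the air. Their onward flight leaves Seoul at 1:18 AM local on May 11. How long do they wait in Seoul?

9 hours 5 minutes

Convert departure to UTC: 5:58 AM − 4:30 = 1:28 AM UTC on May 10.
Add 5 hours 45 minutes flight time → 7:13 AM UTC.
Seoul is UTC+9:00, so local arrival = 7:13 AM + 9:00 = 4:13 PM on May 10.
Layover = 1:18 AM − 4:13 PM (+1 day) = 9 hours 5 minutes.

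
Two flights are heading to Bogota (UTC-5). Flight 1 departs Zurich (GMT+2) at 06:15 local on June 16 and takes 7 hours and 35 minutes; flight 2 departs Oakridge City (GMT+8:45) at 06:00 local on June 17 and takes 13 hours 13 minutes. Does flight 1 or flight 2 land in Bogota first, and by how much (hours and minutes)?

the first, by 22 hours 38 minutes

Flight 1 in UTC: 06:15 − 2:00 = 04:15 on Jun 16.
+7 hours and 35 minutes → arrive 11:50 UTC on Jun 16.
Flight 2 in UTC: 06:00 − 8:45 = 21:15 on Jun 16.
+13 hours 13 minutes → arrive 10:28 UTC on Jun 17.
Flight 1 lands earlier by 22 hours 38 minutes.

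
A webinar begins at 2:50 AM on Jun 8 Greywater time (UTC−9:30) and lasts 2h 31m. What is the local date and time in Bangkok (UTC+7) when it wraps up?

Bangkok is 16:30 ahead of Greywater.
After 2 hours 31 minutes it is 5:21 AM in Greywater.
Shift by the zone difference: 5:21 AM + 16:30 = 9:51 PM on Jun 8 in Bangkok.

9:51 PM on Jun 8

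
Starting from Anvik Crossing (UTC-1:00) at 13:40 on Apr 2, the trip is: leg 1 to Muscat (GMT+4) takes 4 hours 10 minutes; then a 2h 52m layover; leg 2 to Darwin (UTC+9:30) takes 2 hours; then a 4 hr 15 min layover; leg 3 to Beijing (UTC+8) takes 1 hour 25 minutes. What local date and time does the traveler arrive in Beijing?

13:22 on Apr 3

Convert departure to UTC: 13:40 + 1:00 = 14:40 UTC on Apr 2.
Add 4 hours 10 minutes leg 1 → 18:50 UTC.
Add 2 hours 52 minutes layover in Muscat → 21:42 UTC.
Add 2 hours leg 2 → 23:42 UTC.
Add 4 hours 15 minutes layover in Darwin → 03:57 UTC (Apr 3).
Add 1 hour 25 minutes leg 3 → 05:22 UTC.
Beijing is UTC+8:00, so local arrival = 05:22 + 8:00 = 13:22 on Apr 3.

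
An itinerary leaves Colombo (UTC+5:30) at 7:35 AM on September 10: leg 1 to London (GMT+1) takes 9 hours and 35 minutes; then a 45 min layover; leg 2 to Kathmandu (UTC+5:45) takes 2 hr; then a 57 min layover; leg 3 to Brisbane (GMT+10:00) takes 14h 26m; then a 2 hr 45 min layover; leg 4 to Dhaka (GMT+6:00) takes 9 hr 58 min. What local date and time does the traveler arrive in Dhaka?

12:31 AM on September 12

Convert departure to UTC: 7:35 AM − 5:30 = 2:05 AM UTC on Sep 10.
Add 9 hours and 35 minutes leg 1 → 11:40 AM UTC.
Add 45 minutes layover in London → 12:25 PM UTC.
Add 2 hours leg 2 → 2:25 PM UTC.
Add 57 minutes layover in Kathmandu → 3:22 PM UTC.
Add 14 hours 26 minutes leg 3 → 5:48 AM UTC (Sep 11).
Add 2 hours and 45 minutes layover in Brisbane → 8:33 AM UTC.
Add 9 hours 58 minutes leg 4 → 6:31 PM UTC.
Dhaka is UTC+6:00, so local arrival = 6:31 PM + 6:00 = 12:31 AM on Sep 12.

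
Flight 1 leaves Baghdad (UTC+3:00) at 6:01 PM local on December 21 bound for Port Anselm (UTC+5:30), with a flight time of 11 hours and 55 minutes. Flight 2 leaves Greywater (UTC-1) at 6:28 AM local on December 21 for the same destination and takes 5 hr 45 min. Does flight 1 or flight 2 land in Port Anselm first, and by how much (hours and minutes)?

Flight 1 in UTC: 6:01 PM − 3:00 = 3:01 PM on Dec 21.
+11 hours and 55 minutes → arrive 2:56 AM UTC on Dec 22.
Flight 2 in UTC: 6:28 AM + 1:00 = 7:28 AM on Dec 21.
+5 hours and 45 minutes → arrive 1:13 PM UTC on Dec 21.
Flight 2 lands earlier by 13 hours 43 minutes.

the second, by 13 hours 43 minutes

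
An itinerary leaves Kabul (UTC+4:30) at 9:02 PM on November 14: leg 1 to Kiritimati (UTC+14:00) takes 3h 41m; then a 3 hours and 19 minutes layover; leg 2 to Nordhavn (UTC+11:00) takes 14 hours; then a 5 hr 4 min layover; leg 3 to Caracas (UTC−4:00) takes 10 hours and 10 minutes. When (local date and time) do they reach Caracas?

12:46 AM on November 16

Convert departure to UTC: 9:02 PM − 4:30 = 4:32 PM UTC on Nov 14.
Add 3 hours 41 minutes leg 1 → 8:13 PM UTC.
Add 3 hours and 19 minutes layover in Kiritimati → 11:32 PM UTC.
Add 14 hours leg 2 → 1:32 PM UTC (Nov 15).
Add 5 hours and 4 minutes layover in Nordhavn → 6:36 PM UTC.
Add 10 hours and 10 minutes leg 3 → 4:46 AM UTC (Nov 16).
Caracas is UTC−4:00, so local arrival = 4:46 AM − 4:00 = 12:46 AM on Nov 16.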